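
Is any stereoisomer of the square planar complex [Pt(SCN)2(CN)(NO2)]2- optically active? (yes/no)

no

Systematic placement gives 2 geometric isomers: SCN cis; SCN trans.
Each arrangement has an internal mirror plane or centre of symmetry, so none is chiral.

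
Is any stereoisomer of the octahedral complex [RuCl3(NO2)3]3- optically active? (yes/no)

no

An octahedron has six vertices in three trans pairs; every non-trans pair is cis.
The distinct arrangements are (2 in all): Cl mer; Cl fac.
Each arrangement has an internal mirror plane or centre of symmetry, so none is chiral.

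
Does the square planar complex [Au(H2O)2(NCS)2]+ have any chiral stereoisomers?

A square has two trans pairs of vertices; adjacent vertices are cis.
There are 2 geometric isomers: H2O cis; H2O trans.
Each arrangement has an internal mirror plane or centre of symmetry, so none is chiral.

no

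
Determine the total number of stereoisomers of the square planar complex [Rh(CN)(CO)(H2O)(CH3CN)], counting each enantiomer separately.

3

A square has two trans pairs of vertices; adjacent vertices are cis.
The distinct arrangements are (3 in all): (CH3CN/CO trans, CN/H2O trans); (CH3CN/H2O trans, CN/CO trans); (CH3CN/CN trans, CO/H2O trans).
Each arrangement has an internal mirror plane or centre of symmetry, so none is chiral.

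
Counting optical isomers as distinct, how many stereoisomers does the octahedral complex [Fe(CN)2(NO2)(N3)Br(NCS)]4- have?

In an octahedral complex each vertex has one trans partner and four cis neighbours.
Systematic enumeration (placing each ligand type in turn and discarding arrangements equivalent by rotation or reflection) gives 9 geometric isomers.
Of these, 6 lack any improper symmetry element and so occur as enantiomeric pairs, giving 9 + 6 = 15 stereoisomers in total.

15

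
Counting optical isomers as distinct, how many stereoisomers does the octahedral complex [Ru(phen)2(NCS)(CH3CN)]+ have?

3

The six octahedral sites form three mutually perpendicular trans pairs.
Each phen is bidentate and must span two cis positions.
Working through the distinct placements yields 2 geometric isomers: NCS and CH3CN mutually trans; NCS and CH3CN mutually cis (chiral).
One of these lacks any improper symmetry element and so occurs as an enantiomeric pair, giving 2 + 1 = 3 stereoisomers in total.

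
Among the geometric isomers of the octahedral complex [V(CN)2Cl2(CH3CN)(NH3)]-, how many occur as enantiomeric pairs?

An octahedron has six vertices in three trans pairs; every non-trans pair is cis.
There are 6 geometric isomers: CN cis, Cl cis (3 arrangements, 2 chiral); CN cis, Cl trans; CN trans, Cl cis; CN trans, Cl trans.
Of these, 2 lack any improper symmetry element and so occur as enantiomeric pairs, giving 6 + 2 = 8 stereoisomers in total.

2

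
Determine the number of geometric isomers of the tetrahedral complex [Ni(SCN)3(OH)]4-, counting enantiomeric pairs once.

1

In a tetrahedral complex all four positions are equivalent and every pair of ligands is adjacent — there is no cis/trans distinction.
Only one geometric arrangement is possible.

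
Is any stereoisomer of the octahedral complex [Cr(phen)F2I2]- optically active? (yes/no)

yes

An octahedron has six vertices in three trans pairs; every non-trans pair is cis.
Each phen is bidentate and must span two cis positions.
There are 3 geometric isomers: F trans, I cis; F cis, I cis (chiral); F cis, I trans.
One of these lacks any improper symmetry element and so occurs as an enantiomeric pair, giving 3 + 1 = 4 stereoisomers in total.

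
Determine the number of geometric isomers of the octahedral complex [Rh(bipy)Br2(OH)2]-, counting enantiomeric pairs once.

The six octahedral sites form three mutually perpendicular trans pairs.
Each bipy is bidentate and must span two cis positions.
Working through the distinct placements yields 3 geometric isomers: Br trans, OH cis; Br cis, OH cis (chiral); Br cis, OH trans.

3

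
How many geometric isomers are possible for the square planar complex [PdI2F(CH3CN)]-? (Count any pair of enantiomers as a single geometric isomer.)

A square has two trans pairs of vertices; adjacent vertices are cis.
Systematic placement gives 2 geometric isomers: I cis; I trans.

2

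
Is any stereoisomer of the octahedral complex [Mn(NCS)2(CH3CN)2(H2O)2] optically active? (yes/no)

In an octahedral complex each vertex has one trans partner and four cis neighbours.
There are 5 geometric isomers: NCS trans, CH3CN trans, H2O trans; NCS cis, CH3CN trans, H2O cis; NCS trans, CH3CN cis, H2O cis; NCS cis, CH3CN cis, H2O cis (chiral); NCS cis, CH3CN cis, H2O trans.
One of these lacks any improper symmetry element and so occurs as an enantiomeric pair, giving 5 + 1 = 6 stereoisomers in total.

yes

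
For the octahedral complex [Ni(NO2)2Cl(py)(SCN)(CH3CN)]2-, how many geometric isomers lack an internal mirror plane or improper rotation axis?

In an octahedral complex each vertex has one trans partner and four cis neighbours.
Systematic enumeration (placing each ligand type in turn and discarding arrangements equivalent by rotation or reflection) gives 9 geometric isomers.
Of these, 6 lack any improper symmetry element and so occur as enantiomeric pairs, giving 9 + 6 = 15 stereoisomers in total.

6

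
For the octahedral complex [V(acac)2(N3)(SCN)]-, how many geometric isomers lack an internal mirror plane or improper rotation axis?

1

An octahedron has six vertices in three trans pairs; every non-trans pair is cis.
Each acac is bidentate and must span two cis positions.
Systematic placement gives 2 geometric isomers: N3 and SCN mutually trans; N3 and SCN mutually cis (chiral).
One of these lacks any improper symmetry element and so occurs as an enantiomeric pair, giving 2 + 1 = 3 stereoisomers in total.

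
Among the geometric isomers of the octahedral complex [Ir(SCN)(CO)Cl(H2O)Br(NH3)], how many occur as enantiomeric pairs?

15

The six octahedral sites form three mutually perpendicular trans pairs.
Placing the ligands in turn and identifying arrangements related by rotation or reflection leaves 15 distinct geometric isomers.
Of these, 15 lack any improper symmetry element and so occur as enantiomeric pairs, giving 15 + 15 = 30 stereoisomers in total.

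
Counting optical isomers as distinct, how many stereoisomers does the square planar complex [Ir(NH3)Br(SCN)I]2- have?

3

Working through the distinct placements yields 3 geometric isomers: (Br/NH3 trans, I/SCN trans); (Br/SCN trans, I/NH3 trans); (Br/I trans, NH3/SCN trans).
Each arrangement has an internal mirror plane or centre of symmetry, so none is chiral.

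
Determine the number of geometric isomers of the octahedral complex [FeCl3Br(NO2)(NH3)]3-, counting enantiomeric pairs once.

4

In an octahedral complex each vertex has one trans partner and four cis neighbours.
The distinct arrangements are (4 in all): Cl mer (3 arrangements); Cl fac (chiral).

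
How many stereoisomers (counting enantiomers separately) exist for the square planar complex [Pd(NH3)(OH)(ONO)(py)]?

3

A square has two trans pairs of vertices; adjacent vertices are cis.
Systematic placement gives 3 geometric isomers: (NH3/ONO trans, OH/py trans); (NH3/py trans, OH/ONO trans); (NH3/OH trans, ONO/py trans).
Each arrangement has an internal mirror plane or centre of symmetry, so none is chiral.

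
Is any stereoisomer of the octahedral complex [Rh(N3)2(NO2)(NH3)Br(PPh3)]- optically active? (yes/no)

In an octahedral complex each vertex has one trans partner and four cis neighbours.
Exhaustive case analysis gives 9 geometric isomers.
Of these, 6 lack any improper symmetry element and so occur as enantiomeric pairs, giving 9 + 6 = 15 stereoisomers in total.

yes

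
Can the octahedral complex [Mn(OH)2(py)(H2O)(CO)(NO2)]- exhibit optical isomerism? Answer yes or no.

yes

Systematic enumeration (placing each ligand type in turn and discarding arrangements equivalent by rotation or reflection) gives 9 geometric isomers.
Of these, 6 lack any improper symmetry element and so occur as enantiomeric pairs, giving 9 + 6 = 15 stereoisomers in total.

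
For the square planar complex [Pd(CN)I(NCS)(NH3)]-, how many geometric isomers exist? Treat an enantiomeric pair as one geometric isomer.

A square has two trans pairs of vertices; adjacent vertices are cis.
Systematic placement gives 3 geometric isomers: (CN/NCS trans, I/NH3 trans); (CN/NH3 trans, I/NCS trans); (CN/I trans, NCS/NH3 trans).

3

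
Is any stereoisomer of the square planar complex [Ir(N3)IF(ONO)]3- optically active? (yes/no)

Systematic placement gives 3 geometric isomers: (F/N3 trans, I/ONO trans); (F/ONO trans, I/N3 trans); (F/I trans, N3/ONO trans).
Each arrangement has an internal mirror plane or centre of symmetry, so none is chiral.

no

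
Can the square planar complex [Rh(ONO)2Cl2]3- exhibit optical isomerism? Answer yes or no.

In a square planar complex each vertex has one trans partner and two cis neighbours.
There are 2 geometric isomers: ONO cis; ONO trans.
Each arrangement has an internal mirror plane or centre of symmetry, so none is chiral.

no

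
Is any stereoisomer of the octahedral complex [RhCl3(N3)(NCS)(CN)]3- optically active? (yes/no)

yes

In an octahedral complex each vertex has one trans partner and four cis neighbours.
Working through the distinct placements yields 4 geometric isomers: Cl mer (3 arrangements); Cl fac (chiral).
One of these lacks any improper symmetry element and so occurs as an enantiomeric pair, giving 4 + 1 = 5 stereoisomers in total.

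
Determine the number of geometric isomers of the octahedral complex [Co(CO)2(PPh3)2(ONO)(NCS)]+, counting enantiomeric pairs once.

In an octahedral complex each vertex has one trans partner and four cis neighbours.
Working through the distinct placements yields 6 geometric isomers: CO trans, PPh3 trans; CO trans, PPh3 cis; CO cis, PPh3 trans; CO cis, PPh3 cis (3 arrangements, 2 chiral).

6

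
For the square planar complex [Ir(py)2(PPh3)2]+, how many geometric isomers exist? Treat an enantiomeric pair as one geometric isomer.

2

In a square planar complex each vertex has one trans partner and two cis neighbours.
There are 2 geometric isomers: py cis; py trans.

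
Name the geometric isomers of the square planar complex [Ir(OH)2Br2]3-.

A square has two trans pairs of vertices; adjacent vertices are cis.
Working through the distinct placements yields 2 geometric isomers: OH cis; OH trans.

cis and trans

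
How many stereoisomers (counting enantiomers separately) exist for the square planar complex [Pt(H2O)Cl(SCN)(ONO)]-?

3

Working through the distinct placements yields 3 geometric isomers: (Cl/ONO trans, H2O/SCN trans); (Cl/SCN trans, H2O/ONO trans); (Cl/H2O trans, ONO/SCN trans).
Each arrangement has an internal mirror plane or centre of symmetry, so none is chiral.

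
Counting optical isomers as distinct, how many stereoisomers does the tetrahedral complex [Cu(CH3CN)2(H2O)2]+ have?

Only one geometric arrangement is possible.

1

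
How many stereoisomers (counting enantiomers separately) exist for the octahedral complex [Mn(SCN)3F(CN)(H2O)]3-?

Working through the distinct placements yields 4 geometric isomers: SCN mer (3 arrangements); SCN fac (chiral).
One of these lacks any improper symmetry element and so occurs as an enantiomeric pair, giving 4 + 1 = 5 stereoisomers in total.

5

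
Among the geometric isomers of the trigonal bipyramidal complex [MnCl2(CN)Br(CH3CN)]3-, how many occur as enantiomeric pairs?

In a trigonal bipyramid the two axial positions differ from the three equatorial ones.
Placing the ligands in turn and identifying arrangements related by rotation or reflection leaves 7 distinct geometric isomers.
Of these, 3 lack any improper symmetry element and so occur as enantiomeric pairs, giving 7 + 3 = 10 stereoisomers in total.

3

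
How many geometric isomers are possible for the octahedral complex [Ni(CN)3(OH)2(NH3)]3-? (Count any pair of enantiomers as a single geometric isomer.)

In an octahedral complex each vertex has one trans partner and four cis neighbours.
Working through the distinct placements yields 3 geometric isomers: CN mer, OH trans; CN mer, OH cis; CN fac, OH cis.

3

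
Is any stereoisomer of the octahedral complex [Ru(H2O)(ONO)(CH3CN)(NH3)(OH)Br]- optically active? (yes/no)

yes

In an octahedral complex each vertex has one trans partner and four cis neighbours.
Systematic enumeration (placing each ligand type in turn and discarding arrangements equivalent by rotation or reflection) gives 15 geometric isomers.
Of these, 15 lack any improper symmetry element and so occur as enantiomeric pairs, giving 15 + 15 = 30 stereoisomers in total.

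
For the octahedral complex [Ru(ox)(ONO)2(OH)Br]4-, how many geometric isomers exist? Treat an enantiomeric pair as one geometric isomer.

An octahedron has six vertices in three trans pairs; every non-trans pair is cis.
Each ox is bidentate and must span two cis positions.
The distinct arrangements are (4 in all): ONO cis (3 arrangements, 2 chiral); ONO trans.

4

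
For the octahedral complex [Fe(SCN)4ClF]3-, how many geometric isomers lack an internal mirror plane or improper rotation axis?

0

In an octahedral complex each vertex has one trans partner and four cis neighbours.
Systematic placement gives 2 geometric isomers: Cl and F mutually trans; Cl and F mutually cis.
Each arrangement has an internal mirror plane or centre of symmetry, so none is chiral.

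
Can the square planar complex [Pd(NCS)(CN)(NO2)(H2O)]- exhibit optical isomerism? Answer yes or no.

A square has two trans pairs of vertices; adjacent vertices are cis.
There are 3 geometric isomers: (CN/NCS trans, H2O/NO2 trans); (CN/NO2 trans, H2O/NCS trans); (CN/H2O trans, NCS/NO2 trans).
Each arrangement has an internal mirror plane or centre of symmetry, so none is chiral.

no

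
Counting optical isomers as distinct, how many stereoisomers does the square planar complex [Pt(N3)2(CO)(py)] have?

2

Systematic placement gives 2 geometric isomers: N3 cis; N3 trans.
Each arrangement has an internal mirror plane or centre of symmetry, so none is chiral.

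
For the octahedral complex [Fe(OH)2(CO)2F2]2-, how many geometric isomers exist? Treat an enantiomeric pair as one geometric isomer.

The six octahedral sites form three mutually perpendicular trans pairs.
Working through the distinct placements yields 5 geometric isomers: OH trans, CO trans, F trans; OH cis, CO trans, F cis; OH trans, CO cis, F cis; OH cis, CO cis, F cis (chiral); OH cis, CO cis, F trans.

5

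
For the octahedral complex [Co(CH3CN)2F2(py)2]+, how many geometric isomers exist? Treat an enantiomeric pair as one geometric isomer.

In an octahedral complex each vertex has one trans partner and four cis neighbours.
There are 5 geometric isomers: CH3CN trans, F trans, py trans; CH3CN trans, F cis, py cis; CH3CN cis, F cis, py trans; CH3CN cis, F cis, py cis (chiral); CH3CN cis, F trans, py cis.

5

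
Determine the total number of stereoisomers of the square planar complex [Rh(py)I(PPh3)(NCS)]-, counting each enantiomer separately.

3

Working through the distinct placements yields 3 geometric isomers: (I/PPh3 trans, NCS/py trans); (I/py trans, NCS/PPh3 trans); (I/NCS trans, PPh3/py trans).
Each arrangement has an internal mirror plane or centre of symmetry, so none is chiral.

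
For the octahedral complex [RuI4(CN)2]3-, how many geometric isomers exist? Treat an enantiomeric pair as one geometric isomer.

2

There are 2 geometric isomers: CN trans; CN cis.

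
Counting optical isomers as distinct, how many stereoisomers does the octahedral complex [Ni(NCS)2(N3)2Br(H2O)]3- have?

In an octahedral complex each vertex has one trans partner and four cis neighbours.
Working through the distinct placements yields 6 geometric isomers: NCS trans, N3 trans; NCS cis, N3 cis (3 arrangements, 2 chiral); NCS trans, N3 cis; NCS cis, N3 trans.
Of these, 2 lack any improper symmetry element and so occur as enantiomeric pairs, giving 6 + 2 = 8 stereoisomers in total.

8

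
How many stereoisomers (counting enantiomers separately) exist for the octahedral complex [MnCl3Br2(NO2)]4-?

An octahedron has six vertices in three trans pairs; every non-trans pair is cis.
Working through the distinct placements yields 3 geometric isomers: Cl mer, Br trans; Cl fac, Br cis; Cl mer, Br cis.
Each arrangement has an internal mirror plane or centre of symmetry, so none is chiral.

3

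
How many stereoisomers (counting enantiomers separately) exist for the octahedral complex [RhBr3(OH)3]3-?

2

An octahedron has six vertices in three trans pairs; every non-trans pair is cis.
Working through the distinct placements yields 2 geometric isomers: Br mer; Br fac.
Each arrangement has an internal mirror plane or centre of symmetry, so none is chiral.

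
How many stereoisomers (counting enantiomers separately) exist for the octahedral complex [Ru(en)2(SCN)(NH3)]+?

In an octahedral complex each vertex has one trans partner and four cis neighbours.
Each en is bidentate and must span two cis positions.
The distinct arrangements are (2 in all): SCN and NH3 mutually trans; SCN and NH3 mutually cis (chiral).
One of these lacks any improper symmetry element and so occurs as an enantiomeric pair, giving 2 + 1 = 3 stereoisomers in total.

3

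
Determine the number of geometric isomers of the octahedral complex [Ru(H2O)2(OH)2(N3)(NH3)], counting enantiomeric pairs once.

An octahedron has six vertices in three trans pairs; every non-trans pair is cis.
The distinct arrangements are (6 in all): H2O trans, OH trans; H2O trans, OH cis; H2O cis, OH trans; H2O cis, OH cis (3 arrangements, 2 chiral).

6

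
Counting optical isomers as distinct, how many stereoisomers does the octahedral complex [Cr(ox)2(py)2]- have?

3

The six octahedral sites form three mutually perpendicular trans pairs.
Each ox is bidentate and must span two cis positions.
Working through the distinct placements yields 2 geometric isomers: py trans; py cis (chiral).
One of these lacks any improper symmetry element and so occurs as an enantiomeric pair, giving 2 + 1 = 3 stereoisomers in total.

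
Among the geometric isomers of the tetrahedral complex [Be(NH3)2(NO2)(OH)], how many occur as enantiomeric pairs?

0

All four vertices of a tetrahedron are equivalent and mutually adjacent, so cis/trans isomerism cannot arise.
Only one geometric arrangement is possible.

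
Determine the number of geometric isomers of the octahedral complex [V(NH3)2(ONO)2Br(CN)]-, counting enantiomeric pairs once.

The six octahedral sites form three mutually perpendicular trans pairs.
There are 6 geometric isomers: NH3 trans, ONO trans; NH3 cis, ONO cis (3 arrangements, 2 chiral); NH3 cis, ONO trans; NH3 trans, ONO cis.

6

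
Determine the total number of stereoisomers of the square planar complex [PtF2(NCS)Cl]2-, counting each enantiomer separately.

A square has two trans pairs of vertices; adjacent vertices are cis.
Systematic placement gives 2 geometric isomers: F cis; F trans.
Each arrangement has an internal mirror plane or centre of symmetry, so none is chiral.

2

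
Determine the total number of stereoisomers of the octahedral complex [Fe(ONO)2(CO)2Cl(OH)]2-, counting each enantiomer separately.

An octahedron has six vertices in three trans pairs; every non-trans pair is cis.
The distinct arrangements are (6 in all): ONO trans, CO trans; ONO cis, CO trans; ONO trans, CO cis; ONO cis, CO cis (3 arrangements, 2 chiral).
Of these, 2 lack any improper symmetry element and so occur as enantiomeric pairs, giving 6 + 2 = 8 stereoisomers in total.

8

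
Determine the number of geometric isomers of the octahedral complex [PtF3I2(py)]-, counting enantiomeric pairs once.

3

An octahedron has six vertices in three trans pairs; every non-trans pair is cis.
There are 3 geometric isomers: F mer, I cis; F mer, I trans; F fac, I cis.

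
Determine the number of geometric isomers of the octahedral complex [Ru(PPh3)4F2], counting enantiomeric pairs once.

Working through the distinct placements yields 2 geometric isomers: F trans; F cis.

2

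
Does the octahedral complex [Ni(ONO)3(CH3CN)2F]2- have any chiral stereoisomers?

no

An octahedron has six vertices in three trans pairs; every non-trans pair is cis.
Working through the distinct placements yields 3 geometric isomers: ONO mer, CH3CN trans; ONO mer, CH3CN cis; ONO fac, CH3CN cis.
Each arrangement has an internal mirror plane or centre of symmetry, so none is chiral.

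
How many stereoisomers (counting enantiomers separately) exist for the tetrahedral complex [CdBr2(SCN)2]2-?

1

In a tetrahedral complex all four positions are equivalent and every pair of ligands is adjacent — there is no cis/trans distinction.
Only one geometric arrangement is possible.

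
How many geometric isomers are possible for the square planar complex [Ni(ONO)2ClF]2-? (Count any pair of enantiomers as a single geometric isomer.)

2

Systematic placement gives 2 geometric isomers: ONO cis; ONO trans.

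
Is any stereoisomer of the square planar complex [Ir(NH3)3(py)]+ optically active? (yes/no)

no

In a square planar complex each vertex has one trans partner and two cis neighbours.
Only one geometric arrangement is possible.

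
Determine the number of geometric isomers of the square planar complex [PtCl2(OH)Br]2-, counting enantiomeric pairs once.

A square has two trans pairs of vertices; adjacent vertices are cis.
The distinct arrangements are (2 in all): Cl cis; Cl trans.

2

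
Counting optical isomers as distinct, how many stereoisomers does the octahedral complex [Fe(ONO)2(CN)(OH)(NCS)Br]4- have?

In an octahedral complex each vertex has one trans partner and four cis neighbours.
Systematic enumeration (placing each ligand type in turn and discarding arrangements equivalent by rotation or reflection) gives 9 geometric isomers.
Of these, 6 lack any improper symmetry element and so occur as enantiomeric pairs, giving 9 + 6 = 15 stereoisomers in total.

15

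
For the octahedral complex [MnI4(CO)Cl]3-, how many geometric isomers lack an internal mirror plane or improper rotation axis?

0

In an octahedral complex each vertex has one trans partner and four cis neighbours.
Systematic placement gives 2 geometric isomers: CO and Cl mutually trans; CO and Cl mutually cis.
Each arrangement has an internal mirror plane or centre of symmetry, so none is chiral.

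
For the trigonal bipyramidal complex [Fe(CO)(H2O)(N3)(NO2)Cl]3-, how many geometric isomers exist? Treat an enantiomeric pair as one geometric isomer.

10

In a trigonal bipyramid the two axial positions differ from the three equatorial ones.
Placing the ligands in turn and identifying arrangements related by rotation or reflection leaves 10 distinct geometric isomers.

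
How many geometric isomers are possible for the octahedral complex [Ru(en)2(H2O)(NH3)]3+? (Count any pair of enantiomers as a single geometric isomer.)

The six octahedral sites form three mutually perpendicular trans pairs.
Each en is bidentate and must span two cis positions.
Systematic placement gives 2 geometric isomers: H2O and NH3 mutually trans; H2O and NH3 mutually cis (chiral).

2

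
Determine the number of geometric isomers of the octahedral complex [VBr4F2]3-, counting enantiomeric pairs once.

2

The six octahedral sites form three mutually perpendicular trans pairs.
Systematic placement gives 2 geometric isomers: F trans; F cis.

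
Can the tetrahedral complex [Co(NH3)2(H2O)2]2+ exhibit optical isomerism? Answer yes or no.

All four vertices of a tetrahedron are equivalent and mutually adjacent, so cis/trans isomerism cannot arise.
Only one geometric arrangement is possible.

no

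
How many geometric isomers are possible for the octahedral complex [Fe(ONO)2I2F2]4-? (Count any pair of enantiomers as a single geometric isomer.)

An octahedron has six vertices in three trans pairs; every non-trans pair is cis.
Working through the distinct placements yields 5 geometric isomers: ONO trans, I trans, F trans; ONO cis, I cis, F trans; ONO trans, I cis, F cis; ONO cis, I cis, F cis (chiral); ONO cis, I trans, F cis.

5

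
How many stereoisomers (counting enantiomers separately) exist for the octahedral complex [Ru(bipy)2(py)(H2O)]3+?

The six octahedral sites form three mutually perpendicular trans pairs.
Each bipy is bidentate and must span two cis positions.
Systematic placement gives 2 geometric isomers: py and H2O mutually cis (chiral); py and H2O mutually trans.
One of these lacks any improper symmetry element and so occurs as an enantiomeric pair, giving 2 + 1 = 3 stereoisomers in total.

3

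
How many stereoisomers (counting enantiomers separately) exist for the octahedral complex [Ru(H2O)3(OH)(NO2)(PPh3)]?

An octahedron has six vertices in three trans pairs; every non-trans pair is cis.
Systematic placement gives 4 geometric isomers: H2O mer (3 arrangements); H2O fac (chiral).
One of these lacks any improper symmetry element and so occurs as an enantiomeric pair, giving 4 + 1 = 5 stereoisomers in total.

5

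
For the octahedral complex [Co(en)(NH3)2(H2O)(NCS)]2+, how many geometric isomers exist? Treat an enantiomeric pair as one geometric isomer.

Each en is bidentate and must span two cis positions.
There are 4 geometric isomers: NH3 cis (3 arrangements, 2 chiral); NH3 trans.

4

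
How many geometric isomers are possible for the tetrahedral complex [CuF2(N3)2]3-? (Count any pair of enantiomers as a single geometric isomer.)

1

All four vertices of a tetrahedron are equivalent and mutually adjacent, so cis/trans isomerism cannot arise.
Only one geometric arrangement is possible.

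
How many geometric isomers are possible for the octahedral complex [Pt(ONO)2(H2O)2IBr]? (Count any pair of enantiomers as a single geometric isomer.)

In an octahedral complex each vertex has one trans partner and four cis neighbours.
Working through the distinct placements yields 6 geometric isomers: ONO trans, H2O cis; ONO cis, H2O cis (3 arrangements, 2 chiral); ONO trans, H2O trans; ONO cis, H2O trans.

6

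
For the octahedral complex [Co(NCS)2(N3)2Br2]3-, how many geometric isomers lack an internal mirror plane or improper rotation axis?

Systematic placement gives 5 geometric isomers: NCS trans, N3 trans, Br trans; NCS cis, N3 cis, Br trans; NCS trans, N3 cis, Br cis; NCS cis, N3 cis, Br cis (chiral); NCS cis, N3 trans, Br cis.
One of these lacks any improper symmetry element and so occurs as an enantiomeric pair, giving 5 + 1 = 6 stereoisomers in total.

1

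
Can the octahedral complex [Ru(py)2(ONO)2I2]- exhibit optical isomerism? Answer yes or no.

yes

An octahedron has six vertices in three trans pairs; every non-trans pair is cis.
Systematic placement gives 5 geometric isomers: py trans, ONO trans, I trans; py cis, ONO cis, I trans; py trans, ONO cis, I cis; py cis, ONO cis, I cis (chiral); py cis, ONO trans, I cis.
One of these lacks any improper symmetry element and so occurs as an enantiomeric pair, giving 5 + 1 = 6 stereoisomers in total.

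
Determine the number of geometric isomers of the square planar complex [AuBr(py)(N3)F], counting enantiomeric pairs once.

In a square planar complex each vertex has one trans partner and two cis neighbours.
Systematic placement gives 3 geometric isomers: (Br/N3 trans, F/py trans); (Br/py trans, F/N3 trans); (Br/F trans, N3/py trans).

3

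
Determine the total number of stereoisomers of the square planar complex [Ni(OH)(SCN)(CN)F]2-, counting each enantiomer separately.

In a square planar complex each vertex has one trans partner and two cis neighbours.
The distinct arrangements are (3 in all): (CN/OH trans, F/SCN trans); (CN/SCN trans, F/OH trans); (CN/F trans, OH/SCN trans).
Each arrangement has an internal mirror plane or centre of symmetry, so none is chiral.

3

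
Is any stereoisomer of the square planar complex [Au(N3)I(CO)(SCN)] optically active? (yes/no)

no

A square has two trans pairs of vertices; adjacent vertices are cis.
The distinct arrangements are (3 in all): (CO/N3 trans, I/SCN trans); (CO/SCN trans, I/N3 trans); (CO/I trans, N3/SCN trans).
Each arrangement has an internal mirror plane or centre of symmetry, so none is chiral.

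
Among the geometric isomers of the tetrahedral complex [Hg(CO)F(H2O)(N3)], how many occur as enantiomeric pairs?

Only one geometric arrangement is possible; it has no improper symmetry element, so it exists as a pair of enantiomers (2 stereoisomers).

1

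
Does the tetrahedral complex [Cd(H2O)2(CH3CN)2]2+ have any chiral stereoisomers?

Only one geometric arrangement is possible.

no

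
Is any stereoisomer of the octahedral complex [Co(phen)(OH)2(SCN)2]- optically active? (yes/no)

yes

In an octahedral complex each vertex has one trans partner and four cis neighbours.
Each phen is bidentate and must span two cis positions.
Systematic placement gives 3 geometric isomers: OH trans, SCN cis; OH cis, SCN cis (chiral); OH cis, SCN trans.
One of these lacks any improper symmetry element and so occurs as an enantiomeric pair, giving 3 + 1 = 4 stereoisomers in total.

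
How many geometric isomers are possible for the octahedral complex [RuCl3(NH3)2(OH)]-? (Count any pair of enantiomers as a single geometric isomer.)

3

In an octahedral complex each vertex has one trans partner and four cis neighbours.
There are 3 geometric isomers: Cl mer, NH3 cis; Cl mer, NH3 trans; Cl fac, NH3 cis.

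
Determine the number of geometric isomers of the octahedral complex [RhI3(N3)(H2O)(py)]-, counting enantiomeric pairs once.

The six octahedral sites form three mutually perpendicular trans pairs.
Systematic placement gives 4 geometric isomers: I mer (3 arrangements); I fac (chiral).

4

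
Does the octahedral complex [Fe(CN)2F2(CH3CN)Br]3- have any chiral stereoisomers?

yes

The distinct arrangements are (6 in all): CN trans, F trans; CN cis, F cis (3 arrangements, 2 chiral); CN cis, F trans; CN trans, F cis.
Of these, 2 lack any improper symmetry element and so occur as enantiomeric pairs, giving 6 + 2 = 8 stereoisomers in total.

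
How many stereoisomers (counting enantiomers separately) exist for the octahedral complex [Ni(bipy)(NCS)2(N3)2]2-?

4

Each bipy is bidentate and must span two cis positions.
Systematic placement gives 3 geometric isomers: NCS cis, N3 trans; NCS cis, N3 cis (chiral); NCS trans, N3 cis.
One of these lacks any improper symmetry element and so occurs as an enantiomeric pair, giving 3 + 1 = 4 stereoisomers in total.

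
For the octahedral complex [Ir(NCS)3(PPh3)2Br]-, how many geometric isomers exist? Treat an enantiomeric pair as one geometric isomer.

In an octahedral complex each vertex has one trans partner and four cis neighbours.
Systematic placement gives 3 geometric isomers: NCS mer, PPh3 trans; NCS fac, PPh3 cis; NCS mer, PPh3 cis.

3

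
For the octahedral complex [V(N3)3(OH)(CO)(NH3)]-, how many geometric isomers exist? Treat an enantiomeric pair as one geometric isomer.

Systematic placement gives 4 geometric isomers: N3 mer (3 arrangements); N3 fac (chiral).

4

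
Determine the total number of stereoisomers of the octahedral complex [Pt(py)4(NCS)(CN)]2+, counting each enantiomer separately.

2

In an octahedral complex each vertex has one trans partner and four cis neighbours.
The distinct arrangements are (2 in all): NCS and CN mutually trans; NCS and CN mutually cis.
Each arrangement has an internal mirror plane or centre of symmetry, so none is chiral.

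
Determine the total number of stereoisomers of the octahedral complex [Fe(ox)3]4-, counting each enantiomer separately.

Each ox is bidentate and must span two cis positions.
Only one geometric arrangement is possible; it has no improper symmetry element, so it exists as a pair of enantiomers (2 stereoisomers).

2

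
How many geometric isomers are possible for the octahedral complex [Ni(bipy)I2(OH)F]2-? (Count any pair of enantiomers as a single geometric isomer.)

An octahedron has six vertices in three trans pairs; every non-trans pair is cis.
Each bipy is bidentate and must span two cis positions.
The distinct arrangements are (4 in all): I cis (3 arrangements, 2 chiral); I trans.

4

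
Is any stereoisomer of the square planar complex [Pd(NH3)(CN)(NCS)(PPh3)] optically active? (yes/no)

A square has two trans pairs of vertices; adjacent vertices are cis.
Working through the distinct placements yields 3 geometric isomers: (CN/NH3 trans, NCS/PPh3 trans); (CN/PPh3 trans, NCS/NH3 trans); (CN/NCS trans, NH3/PPh3 trans).
Each arrangement has an internal mirror plane or centre of symmetry, so none is chiral.

no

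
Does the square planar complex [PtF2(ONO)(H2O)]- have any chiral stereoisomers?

no

A square has two trans pairs of vertices; adjacent vertices are cis.
Working through the distinct placements yields 2 geometric isomers: F cis; F trans.
Each arrangement has an internal mirror plane or centre of symmetry, so none is chiral.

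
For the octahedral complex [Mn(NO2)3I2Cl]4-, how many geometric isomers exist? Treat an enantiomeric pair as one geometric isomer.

An octahedron has six vertices in three trans pairs; every non-trans pair is cis.
Working through the distinct placements yields 3 geometric isomers: NO2 mer, I cis; NO2 mer, I trans; NO2 fac, I cis.

3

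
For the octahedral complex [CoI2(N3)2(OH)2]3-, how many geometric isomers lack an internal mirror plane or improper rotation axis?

1

The six octahedral sites form three mutually perpendicular trans pairs.
The distinct arrangements are (5 in all): I trans, N3 trans, OH trans; I trans, N3 cis, OH cis; I cis, N3 cis, OH trans; I cis, N3 cis, OH cis (chiral); I cis, N3 trans, OH cis.
One of these lacks any improper symmetry element and so occurs as an enantiomeric pair, giving 5 + 1 = 6 stereoisomers in total.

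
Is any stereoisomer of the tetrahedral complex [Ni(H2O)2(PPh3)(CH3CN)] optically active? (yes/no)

no

In a tetrahedral complex all four positions are equivalent and every pair of ligands is adjacent — there is no cis/trans distinction.
Only one geometric arrangement is possible.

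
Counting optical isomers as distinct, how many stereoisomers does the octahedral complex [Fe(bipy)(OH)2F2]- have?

4

The six octahedral sites form three mutually perpendicular trans pairs.
Each bipy is bidentate and must span two cis positions.
Systematic placement gives 3 geometric isomers: OH cis, F trans; OH cis, F cis (chiral); OH trans, F cis.
One of these lacks any improper symmetry element and so occurs as an enantiomeric pair, giving 3 + 1 = 4 stereoisomers in total.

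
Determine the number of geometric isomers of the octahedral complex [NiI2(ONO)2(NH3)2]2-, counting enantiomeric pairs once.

5

In an octahedral complex each vertex has one trans partner and four cis neighbours.
Systematic placement gives 5 geometric isomers: I trans, ONO trans, NH3 trans; I trans, ONO cis, NH3 cis; I cis, ONO trans, NH3 cis; I cis, ONO cis, NH3 cis (chiral); I cis, ONO cis, NH3 trans.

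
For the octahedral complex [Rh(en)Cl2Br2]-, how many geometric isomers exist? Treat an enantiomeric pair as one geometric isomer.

3

Each en is bidentate and must span two cis positions.
There are 3 geometric isomers: Cl cis, Br trans; Cl cis, Br cis (chiral); Cl trans, Br cis.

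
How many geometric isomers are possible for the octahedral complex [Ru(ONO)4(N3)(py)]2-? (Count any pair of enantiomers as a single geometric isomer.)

An octahedron has six vertices in three trans pairs; every non-trans pair is cis.
Systematic placement gives 2 geometric isomers: N3 and py mutually cis; N3 and py mutually trans.

2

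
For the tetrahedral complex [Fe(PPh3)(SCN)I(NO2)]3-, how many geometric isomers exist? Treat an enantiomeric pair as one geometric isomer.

In a tetrahedral complex all four positions are equivalent and every pair of ligands is adjacent — there is no cis/trans distinction.
Only one geometric arrangement is possible; it has no improper symmetry element, so it exists as a pair of enantiomers (2 stereoisomers).

1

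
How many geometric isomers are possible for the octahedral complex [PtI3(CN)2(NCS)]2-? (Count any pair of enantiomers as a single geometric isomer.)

3

The six octahedral sites form three mutually perpendicular trans pairs.
There are 3 geometric isomers: I mer, CN trans; I fac, CN cis; I mer, CN cis.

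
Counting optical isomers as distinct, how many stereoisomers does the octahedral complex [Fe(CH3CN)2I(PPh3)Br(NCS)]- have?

15

In an octahedral complex each vertex has one trans partner and four cis neighbours.
Systematic enumeration (placing each ligand type in turn and discarding arrangements equivalent by rotation or reflection) gives 9 geometric isomers.
Of these, 6 lack any improper symmetry element and so occur as enantiomeric pairs, giving 9 + 6 = 15 stereoisomers in total.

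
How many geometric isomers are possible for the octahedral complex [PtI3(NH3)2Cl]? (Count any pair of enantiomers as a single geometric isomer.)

The distinct arrangements are (3 in all): I mer, NH3 trans; I fac, NH3 cis; I mer, NH3 cis.

3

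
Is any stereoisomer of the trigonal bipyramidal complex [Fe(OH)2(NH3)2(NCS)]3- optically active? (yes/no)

Placing the ligands in turn and identifying arrangements related by rotation or reflection leaves 5 distinct geometric isomers.
One of these lacks any improper symmetry element and so occurs as an enantiomeric pair, giving 5 + 1 = 6 stereoisomers in total.

yes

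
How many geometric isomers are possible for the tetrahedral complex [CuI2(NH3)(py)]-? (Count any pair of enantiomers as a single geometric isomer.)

1

In a tetrahedral complex all four positions are equivalent and every pair of ligands is adjacent — there is no cis/trans distinction.
Only one geometric arrangement is possible.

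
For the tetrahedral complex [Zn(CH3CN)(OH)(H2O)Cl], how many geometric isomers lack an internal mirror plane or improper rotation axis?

1

All four vertices of a tetrahedron are equivalent and mutually adjacent, so cis/trans isomerism cannot arise.
Only one geometric arrangement is possible; it has no improper symmetry element, so it exists as a pair of enantiomers (2 stereoisomers).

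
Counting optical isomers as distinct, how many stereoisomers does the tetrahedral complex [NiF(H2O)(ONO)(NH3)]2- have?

All four vertices of a tetrahedron are equivalent and mutually adjacent, so cis/trans isomerism cannot arise.
Only one geometric arrangement is possible; it has no improper symmetry element, so it exists as a pair of enantiomers (2 stereoisomers).

2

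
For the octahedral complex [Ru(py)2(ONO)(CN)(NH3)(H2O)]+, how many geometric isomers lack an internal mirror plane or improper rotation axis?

The six octahedral sites form three mutually perpendicular trans pairs.
Placing the ligands in turn and identifying arrangements related by rotation or reflection leaves 9 distinct geometric isomers.
Of these, 6 lack any improper symmetry element and so occur as enantiomeric pairs, giving 9 + 6 = 15 stereoisomers in total.

6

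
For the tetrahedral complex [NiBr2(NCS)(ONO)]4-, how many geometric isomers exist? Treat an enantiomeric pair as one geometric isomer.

1

Only one geometric arrangement is possible.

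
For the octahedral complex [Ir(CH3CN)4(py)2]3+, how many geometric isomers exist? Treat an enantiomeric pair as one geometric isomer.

2

In an octahedral complex each vertex has one trans partner and four cis neighbours.
Systematic placement gives 2 geometric isomers: py trans; py cis.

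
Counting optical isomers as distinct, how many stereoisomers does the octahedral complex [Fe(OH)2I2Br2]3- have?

In an octahedral complex each vertex has one trans partner and four cis neighbours.
The distinct arrangements are (5 in all): OH trans, I trans, Br trans; OH cis, I cis, Br trans; OH trans, I cis, Br cis; OH cis, I cis, Br cis (chiral); OH cis, I trans, Br cis.
One of these lacks any improper symmetry element and so occurs as an enantiomeric pair, giving 5 + 1 = 6 stereoisomers in total.

6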